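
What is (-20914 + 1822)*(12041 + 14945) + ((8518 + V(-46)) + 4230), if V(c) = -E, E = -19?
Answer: -515203945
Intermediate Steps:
V(c) = 19 (V(c) = -1*(-19) = 19)
(-20914 + 1822)*(12041 + 14945) + ((8518 + V(-46)) + 4230) = (-20914 + 1822)*(12041 + 14945) + ((8518 + 19) + 4230) = -19092*26986 + (8537 + 4230) = -515216712 + 12767 = -515203945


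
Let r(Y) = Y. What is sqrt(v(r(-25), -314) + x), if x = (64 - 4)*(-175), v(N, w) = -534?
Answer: 3*I*sqrt(1226) ≈ 105.04*I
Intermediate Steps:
x = -10500 (x = 60*(-175) = -10500)
sqrt(v(r(-25), -314) + x) = sqrt(-534 - 10500) = sqrt(-11034) = 3*I*sqrt(1226)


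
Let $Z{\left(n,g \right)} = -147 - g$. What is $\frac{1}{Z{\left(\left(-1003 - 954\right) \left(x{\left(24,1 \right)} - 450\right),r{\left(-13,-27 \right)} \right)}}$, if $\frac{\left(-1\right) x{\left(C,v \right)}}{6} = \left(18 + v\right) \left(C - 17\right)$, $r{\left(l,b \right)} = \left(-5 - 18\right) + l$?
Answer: $- \frac{1}{111} \approx -0.009009$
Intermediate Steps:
$r{\left(l,b \right)} = -23 + l$
$x{\left(C,v \right)} = - 6 \left(-17 + C\right) \left(18 + v\right)$ ($x{\left(C,v \right)} = - 6 \left(18 + v\right) \left(C - 17\right) = - 6 \left(18 + v\right) \left(-17 + C\right) = - 6 \left(-17 + C\right) \left(18 + v\right)$)
$\frac{1}{Z{\left(\left(-1003 - 954\right) \left(x{\left(24,1 \right)} - 450\right),r{\left(-13,-27 \right)} \right)}} = \frac{1}{-147 - \left(-23 - 13\right)} = \frac{1}{-147 - -36} = \frac{1}{-147 + 36} = \frac{1}{-111} = - \frac{1}{111}$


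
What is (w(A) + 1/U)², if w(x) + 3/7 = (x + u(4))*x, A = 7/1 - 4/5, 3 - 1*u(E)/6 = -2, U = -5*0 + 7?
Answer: 1538757529/30625 ≈ 50245.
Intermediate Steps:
U = 7 (U = 0 + 7 = 7)
u(E) = 30 (u(E) = 18 - 6*(-2) = 18 + 12 = 30)
A = 31/5 (A = 7*1 - 4*⅕ = 7 - ⅘ = 31/5 ≈ 6.2000)
w(x) = -3/7 + x*(30 + x) (w(x) = -3/7 + (x + 30)*x = -3/7 + (30 + x)*x = -3/7 + x*(30 + x))
(w(A) + 1/U)² = ((-3/7 + (31/5)² + 30*(31/5)) + 1/7)² = ((-3/7 + 961/25 + 186) + ⅐)² = (39202/175 + ⅐)² = (39227/175)² = 1538757529/30625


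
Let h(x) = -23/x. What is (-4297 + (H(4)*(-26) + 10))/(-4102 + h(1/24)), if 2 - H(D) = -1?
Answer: 4365/4654 ≈ 0.93790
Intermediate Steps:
H(D) = 3 (H(D) = 2 - 1*(-1) = 2 + 1 = 3)
(-4297 + (H(4)*(-26) + 10))/(-4102 + h(1/24)) = (-4297 + (3*(-26) + 10))/(-4102 - 23/(1/24)) = (-4297 + (-78 + 10))/(-4102 - 23/1/24) = (-4297 - 68)/(-4102 - 23*24) = -4365/(-4102 - 552) = -4365/(-4654) = -4365*(-1/4654) = 4365/4654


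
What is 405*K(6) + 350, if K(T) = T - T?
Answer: 350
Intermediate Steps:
K(T) = 0
405*K(6) + 350 = 405*0 + 350 = 0 + 350 = 350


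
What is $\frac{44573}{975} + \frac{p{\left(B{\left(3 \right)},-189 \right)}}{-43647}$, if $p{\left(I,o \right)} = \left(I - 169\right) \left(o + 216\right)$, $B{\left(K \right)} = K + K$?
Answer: $\frac{649922902}{14185275} \approx 45.817$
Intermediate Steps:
$B{\left(K \right)} = 2 K$
$p{\left(I,o \right)} = \left(-169 + I\right) \left(216 + o\right)$
$\frac{44573}{975} + \frac{p{\left(B{\left(3 \right)},-189 \right)}}{-43647} = \frac{44573}{975} + \frac{-36504 - -31941 + 216 \cdot 2 \cdot 3 + 2 \cdot 3 \left(-189\right)}{-43647} = 44573 \cdot \frac{1}{975} + \left(-36504 + 31941 + 216 \cdot 6 + 6 \left(-189\right)\right) \left(- \frac{1}{43647}\right) = \frac{44573}{975} + \left(-36504 + 31941 + 1296 - 1134\right) \left(- \frac{1}{43647}\right) = \frac{44573}{975} - - \frac{1467}{14549} = \frac{44573}{975} + \frac{1467}{14549} = \frac{649922902}{14185275}$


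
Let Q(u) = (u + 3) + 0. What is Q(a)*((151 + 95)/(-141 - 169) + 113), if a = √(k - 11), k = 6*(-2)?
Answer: 52176/155 + 17392*I*√23/155 ≈ 336.62 + 538.12*I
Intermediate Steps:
k = -12
a = I*√23 (a = √(-12 - 11) = √(-23) = I*√23 ≈ 4.7958*I)
Q(u) = 3 + u (Q(u) = (3 + u) + 0 = 3 + u)
Q(a)*((151 + 95)/(-141 - 169) + 113) = (3 + I*√23)*((151 + 95)/(-141 - 169) + 113) = (3 + I*√23)*(246/(-310) + 113) = (3 + I*√23)*(246*(-1/310) + 113) = (3 + I*√23)*(-123/155 + 113) = (3 + I*√23)*(17392/155) = 52176/155 + 17392*I*√23/155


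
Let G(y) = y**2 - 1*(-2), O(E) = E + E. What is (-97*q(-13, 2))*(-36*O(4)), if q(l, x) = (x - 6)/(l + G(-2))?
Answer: 111744/7 ≈ 15963.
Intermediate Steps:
O(E) = 2*E
G(y) = 2 + y**2 (G(y) = y**2 + 2 = 2 + y**2)
q(l, x) = (-6 + x)/(6 + l) (q(l, x) = (x - 6)/(l + (2 + (-2)**2)) = (-6 + x)/(l + (2 + 4)) = (-6 + x)/(l + 6) = (-6 + x)/(6 + l))
(-97*q(-13, 2))*(-36*O(4)) = (-97*(-6 + 2)/(6 - 13))*(-72*4) = (-97*(-4)/(-7))*(-36*8) = -(-97)*(-4)/7*(-288) = -97*4/7*(-288) = -388/7*(-288) = 111744/7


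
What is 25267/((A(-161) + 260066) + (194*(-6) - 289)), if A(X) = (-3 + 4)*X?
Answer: 25267/258452 ≈ 0.097763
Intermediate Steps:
A(X) = X (A(X) = 1*X = X)
25267/((A(-161) + 260066) + (194*(-6) - 289)) = 25267/((-161 + 260066) + (194*(-6) - 289)) = 25267/(259905 + (-1164 - 289)) = 25267/(259905 - 1453) = 25267/258452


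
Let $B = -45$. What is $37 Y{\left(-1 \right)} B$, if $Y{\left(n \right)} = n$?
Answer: $1665$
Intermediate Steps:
$37 Y{\left(-1 \right)} B = 37 \left(-1\right) \left(-45\right) = \left(-37\right) \left(-45\right) = 1665$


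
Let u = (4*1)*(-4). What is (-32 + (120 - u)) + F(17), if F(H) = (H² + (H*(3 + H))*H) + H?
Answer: 6190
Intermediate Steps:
u = -16 (u = 4*(-4) = -16)
F(H) = H + H² + H²*(3 + H) (F(H) = (H² + H²*(3 + H)) + H = H + H² + H²*(3 + H))
(-32 + (120 - u)) + F(17) = (-32 + (120 - 1*(-16))) + 17*(1 + 17² + 4*17) = (-32 + (120 + 16)) + 17*(1 + 289 + 68) = (-32 + 136) + 17*358 = 104 + 6086 = 6190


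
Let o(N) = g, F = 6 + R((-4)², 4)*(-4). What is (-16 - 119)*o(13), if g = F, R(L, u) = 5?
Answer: 1890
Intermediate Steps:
F = -14 (F = 6 + 5*(-4) = 6 - 20 = -14)
g = -14
o(N) = -14
(-16 - 119)*o(13) = (-16 - 119)*(-14) = -135*(-14) = 1890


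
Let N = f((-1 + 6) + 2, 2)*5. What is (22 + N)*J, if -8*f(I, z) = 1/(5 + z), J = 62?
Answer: 38037/28 ≈ 1358.5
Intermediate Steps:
f(I, z) = -1/(8*(5 + z))
N = -5/56 (N = -1/(40 + 8*2)*5 = -1/(40 + 16)*5 = -1/56*5 = -5/56 ≈ -0.089286)
(22 + N)*J = (22 - 5/56)*62 = (1227/56)*62 = 38037/28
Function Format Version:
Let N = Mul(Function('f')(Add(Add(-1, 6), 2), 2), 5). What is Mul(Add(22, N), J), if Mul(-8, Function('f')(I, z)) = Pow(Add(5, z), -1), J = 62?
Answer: Rational(38037, 28) ≈ 1358.5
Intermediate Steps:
Function('f')(I, z) = Mul(Rational(-1, 8), Pow(Add(5, z), -1))
N = Rational(-5, 56) (N = Mul(Mul(-1, Pow(Add(40, Mul(8, 2)), -1)), 5) = Mul(Mul(-1, Pow(Add(40, 16), -1)), 5) = Mul(Mul(-1, Pow(56, -1)), 5) = Mul(Mul(-1, Rational(1, 56)), 5) = Mul(Rational(-1, 56), 5) = Rational(-5, 56) ≈ -0.089286)
Mul(Add(22, N), J) = Mul(Add(22, Rational(-5, 56)), 62) = Mul(Rational(1227, 56), 62) = Rational(38037, 28)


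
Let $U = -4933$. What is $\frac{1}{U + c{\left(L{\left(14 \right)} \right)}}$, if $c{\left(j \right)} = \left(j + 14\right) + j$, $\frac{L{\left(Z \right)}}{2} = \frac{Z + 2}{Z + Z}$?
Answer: $- \frac{7}{34417} \approx -0.00020339$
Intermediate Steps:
$L{\left(Z \right)} = \frac{2 + Z}{Z}$ ($L{\left(Z \right)} = 2 \frac{Z + 2}{Z + Z} = 2 \frac{2 + Z}{2 Z} = \frac{2 + Z}{Z}$)
$c{\left(j \right)} = 14 + 2 j$ ($c{\left(j \right)} = \left(14 + j\right) + j = 14 + 2 j$)
$\frac{1}{U + c{\left(L{\left(14 \right)} \right)}} = \frac{1}{-4933 + \left(14 + 2 \frac{2 + 14}{14}\right)} = \frac{1}{-4933 + \left(14 + 2 \cdot \frac{1}{14} \cdot 16\right)} = \frac{1}{-4933 + \left(14 + 2 \cdot \frac{8}{7}\right)} = \frac{1}{-4933 + \left(14 + \frac{16}{7}\right)} = \frac{1}{-4933 + \frac{114}{7}} = \frac{1}{- \frac{34417}{7}} = - \frac{7}{34417}$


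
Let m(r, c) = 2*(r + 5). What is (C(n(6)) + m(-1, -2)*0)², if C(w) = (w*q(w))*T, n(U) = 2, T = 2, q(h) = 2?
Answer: 64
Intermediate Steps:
m(r, c) = 10 + 2*r (m(r, c) = 2*(5 + r) = 10 + 2*r)
C(w) = 4*w (C(w) = (w*2)*2 = (2*w)*2 = 4*w)
(C(n(6)) + m(-1, -2)*0)² = (4*2 + (10 + 2*(-1))*0)² = (8 + (10 - 2)*0)² = (8 + 8*0)² = (8 + 0)² = 8² = 64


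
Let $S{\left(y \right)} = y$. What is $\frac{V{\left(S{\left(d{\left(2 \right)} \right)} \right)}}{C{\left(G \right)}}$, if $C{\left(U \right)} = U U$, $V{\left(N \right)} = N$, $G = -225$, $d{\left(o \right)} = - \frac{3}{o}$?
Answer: $- \frac{1}{33750} \approx -2.963 \cdot 10^{-5}$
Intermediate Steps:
$C{\left(U \right)} = U^{2}$
$\frac{V{\left(S{\left(d{\left(2 \right)} \right)} \right)}}{C{\left(G \right)}} = \frac{\left(-3\right) \frac{1}{2}}{\left(-225\right)^{2}} = \frac{\left(-3\right) \frac{1}{2}}{50625} = \left(- \frac{3}{2}\right) \frac{1}{50625} = - \frac{1}{33750}$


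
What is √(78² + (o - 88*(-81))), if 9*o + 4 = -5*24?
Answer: 64*√29/3 ≈ 114.88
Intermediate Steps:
o = -124/9 (o = -4/9 + (-5*24)/9 = -4/9 + (⅑)*(-120) = -4/9 - 40/3 = -124/9 ≈ -13.778)
√(78² + (o - 88*(-81))) = √(78² + (-124/9 - 88*(-81))) = √(6084 + (-124/9 + 7128)) = √(6084 + 64028/9) = √(118784/9) = 64*√29/3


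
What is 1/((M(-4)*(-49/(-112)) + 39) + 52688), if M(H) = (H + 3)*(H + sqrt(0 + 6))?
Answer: 2249760/118627032551 + 56*sqrt(6)/355881097653 ≈ 1.8965e-5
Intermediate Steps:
M(H) = (3 + H)*(H + sqrt(6))
1/((M(-4)*(-49/(-112)) + 39) + 52688) = 1/((((-4)**2 + 3*(-4) + 3*sqrt(6) - 4*sqrt(6))*(-49/(-112)) + 39) + 52688) = 1/(((16 - 12 + 3*sqrt(6) - 4*sqrt(6))*(-49*(-1/112)) + 39) + 52688) = 1/(((4 - sqrt(6))*(7/16) + 39) + 52688) = 1/(((7/4 - 7*sqrt(6)/16) + 39) + 52688) = 1/((163/4 - 7*sqrt(6)/16) + 52688) = 1/(210915/4 - 7*sqrt(6)/16)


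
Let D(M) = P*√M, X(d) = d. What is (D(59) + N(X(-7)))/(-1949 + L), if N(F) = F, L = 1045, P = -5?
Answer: 7/904 + 5*√59/904 ≈ 0.050228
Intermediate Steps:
D(M) = -5*√M
(D(59) + N(X(-7)))/(-1949 + L) = (-5*√59 - 7)/(-1949 + 1045) = (-7 - 5*√59)/(-904) = (-7 - 5*√59)*(-1/904) = 7/904 + 5*√59/904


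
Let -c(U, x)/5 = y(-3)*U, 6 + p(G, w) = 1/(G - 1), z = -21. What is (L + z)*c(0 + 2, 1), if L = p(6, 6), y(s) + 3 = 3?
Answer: 0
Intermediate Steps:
y(s) = 0 (y(s) = -3 + 3 = 0)
p(G, w) = -6 + 1/(-1 + G) (p(G, w) = -6 + 1/(G - 1) = -6 + 1/(-1 + G))
c(U, x) = 0 (c(U, x) = -0*U = -5*0 = 0)
L = -29/5 (L = (7 - 6*6)/(-1 + 6) = (7 - 36)/5 = (⅕)*(-29) = -29/5 ≈ -5.8000)
(L + z)*c(0 + 2, 1) = (-29/5 - 21)*0 = -134/5*0 = 0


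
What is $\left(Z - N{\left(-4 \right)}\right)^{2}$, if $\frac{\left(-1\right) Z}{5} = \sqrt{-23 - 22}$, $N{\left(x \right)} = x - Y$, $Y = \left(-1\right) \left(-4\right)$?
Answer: $\left(8 - 15 i \sqrt{5}\right)^{2} \approx -1061.0 - 536.66 i$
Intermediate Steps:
$Y = 4$
$N{\left(x \right)} = -4 + x$ ($N{\left(x \right)} = x - 4 = -4 + x$)
$Z = - 15 i \sqrt{5}$ ($Z = - 5 \sqrt{-23 - 22} = - 5 \sqrt{-45} = - 5 \cdot 3 i \sqrt{5} = - 15 i \sqrt{5} \approx - 33.541 i$)
$\left(Z - N{\left(-4 \right)}\right)^{2} = \left(- 15 i \sqrt{5} - \left(-4 - 4\right)\right)^{2} = \left(- 15 i \sqrt{5} - -8\right)^{2} = \left(- 15 i \sqrt{5} + 8\right)^{2} = \left(8 - 15 i \sqrt{5}\right)^{2}$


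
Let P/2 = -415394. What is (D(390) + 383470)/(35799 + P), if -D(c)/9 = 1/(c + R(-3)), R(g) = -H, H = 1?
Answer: -149169821/309250721 ≈ -0.48236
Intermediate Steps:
P = -830788 (P = 2*(-415394) = -830788)
R(g) = -1 (R(g) = -1*1 = -1)
D(c) = -9/(-1 + c) (D(c) = -9/(c - 1) = -9/(-1 + c))
(D(390) + 383470)/(35799 + P) = (-9/(-1 + 390) + 383470)/(35799 - 830788) = (-9/389 + 383470)/(-794989) = (-9*1/389 + 383470)*(-1/794989) = (-9/389 + 383470)*(-1/794989) = (149169821/389)*(-1/794989) = -149169821/309250721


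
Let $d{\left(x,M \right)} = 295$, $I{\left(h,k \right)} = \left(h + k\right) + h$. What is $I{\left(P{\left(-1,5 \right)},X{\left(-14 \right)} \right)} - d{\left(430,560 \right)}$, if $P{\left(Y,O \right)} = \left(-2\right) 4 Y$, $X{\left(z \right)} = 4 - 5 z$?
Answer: $-205$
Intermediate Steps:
$P{\left(Y,O \right)} = - 8 Y$
$I{\left(h,k \right)} = k + 2 h$
$I{\left(P{\left(-1,5 \right)},X{\left(-14 \right)} \right)} - d{\left(430,560 \right)} = \left(\left(4 - -70\right) + 2 \left(\left(-8\right) \left(-1\right)\right)\right) - 295 = \left(\left(4 + 70\right) + 2 \cdot 8\right) - 295 = \left(74 + 16\right) - 295 = 90 - 295 = -205$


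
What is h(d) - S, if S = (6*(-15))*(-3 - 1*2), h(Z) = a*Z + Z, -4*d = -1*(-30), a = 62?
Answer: -1845/2 ≈ -922.50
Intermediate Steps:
d = -15/2 (d = -(-1)*(-30)/4 = -¼*30 = -15/2 ≈ -7.5000)
h(Z) = 63*Z (h(Z) = 62*Z + Z = 63*Z)
S = 450 (S = -90*(-3 - 2) = -90*(-5) = 450)
h(d) - S = 63*(-15/2) - 1*450 = -945/2 - 450 = -1845/2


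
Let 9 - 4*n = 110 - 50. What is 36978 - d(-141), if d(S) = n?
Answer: 147963/4 ≈ 36991.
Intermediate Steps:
n = -51/4 (n = 9/4 - (110 - 50)/4 = 9/4 - ¼*60 = 9/4 - 15 = -51/4 ≈ -12.750)
d(S) = -51/4
36978 - d(-141) = 36978 - 1*(-51/4) = 36978 + 51/4 = 147963/4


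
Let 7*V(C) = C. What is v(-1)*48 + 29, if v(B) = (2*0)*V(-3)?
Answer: 29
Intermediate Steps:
V(C) = C/7
v(B) = 0 (v(B) = (2*0)*((⅐)*(-3)) = 0*(-3/7) = 0)
v(-1)*48 + 29 = 0*48 + 29 = 0 + 29 = 29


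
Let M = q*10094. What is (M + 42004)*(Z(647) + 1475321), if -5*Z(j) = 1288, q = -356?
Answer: -5238628662564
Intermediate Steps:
Z(j) = -1288/5 (Z(j) = -1/5*1288 = -1288/5)
M = -3593464 (M = -356*10094 = -3593464)
(M + 42004)*(Z(647) + 1475321) = (-3593464 + 42004)*(-1288/5 + 1475321) = -3551460*7375317/5 = -5238628662564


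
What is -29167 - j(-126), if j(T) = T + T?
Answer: -28915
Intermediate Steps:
j(T) = 2*T
-29167 - j(-126) = -29167 - 2*(-126) = -29167 - 1*(-252) = -29167 + 252 = -28915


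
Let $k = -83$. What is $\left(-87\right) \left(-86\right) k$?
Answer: $-621006$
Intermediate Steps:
$\left(-87\right) \left(-86\right) k = \left(-87\right) \left(-86\right) \left(-83\right) = 7482 \left(-83\right) = -621006$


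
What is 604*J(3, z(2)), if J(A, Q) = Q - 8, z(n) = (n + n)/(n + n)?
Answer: -4228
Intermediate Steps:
z(n) = 1 (z(n) = (2*n)/((2*n)) = (2*n)*(1/(2*n)) = 1)
J(A, Q) = -8 + Q
604*J(3, z(2)) = 604*(-8 + 1) = 604*(-7) = -4228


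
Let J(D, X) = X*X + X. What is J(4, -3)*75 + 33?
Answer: 483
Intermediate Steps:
J(D, X) = X + X**2 (J(D, X) = X**2 + X = X + X**2)
J(4, -3)*75 + 33 = -3*(1 - 3)*75 + 33 = -3*(-2)*75 + 33 = 6*75 + 33 = 450 + 33 = 483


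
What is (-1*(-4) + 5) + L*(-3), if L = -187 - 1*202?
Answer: 1176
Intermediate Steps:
L = -389 (L = -187 - 202 = -389)
(-1*(-4) + 5) + L*(-3) = (-1*(-4) + 5) - 389*(-3) = (4 + 5) + 1167 = 9 + 1167 = 1176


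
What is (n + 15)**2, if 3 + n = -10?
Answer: 4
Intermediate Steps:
n = -13 (n = -3 - 10 = -13)
(n + 15)**2 = (-13 + 15)**2 = 2**2 = 4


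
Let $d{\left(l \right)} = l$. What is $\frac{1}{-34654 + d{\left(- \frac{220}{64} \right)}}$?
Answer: $- \frac{16}{554519} \approx -2.8854 \cdot 10^{-5}$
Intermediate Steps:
$\frac{1}{-34654 + d{\left(- \frac{220}{64} \right)}} = \frac{1}{-34654 - \frac{220}{64}} = \frac{1}{-34654 - \frac{55}{16}} = \frac{1}{- \frac{554519}{16}} = - \frac{16}{554519}$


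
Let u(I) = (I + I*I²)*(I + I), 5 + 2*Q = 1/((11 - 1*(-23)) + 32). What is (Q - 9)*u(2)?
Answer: -15170/33 ≈ -459.70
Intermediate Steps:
Q = -329/132 (Q = -5/2 + 1/(2*((11 - 1*(-23)) + 32)) = -5/2 + 1/(2*((11 + 23) + 32)) = -5/2 + 1/(2*(34 + 32)) = -5/2 + (½)/66 = -5/2 + (½)*(1/66) = -5/2 + 1/132 = -329/132 ≈ -2.4924)
u(I) = 2*I*(I + I³) (u(I) = (I + I³)*(2*I) = 2*I*(I + I³))
(Q - 9)*u(2) = (-329/132 - 9)*(2*2²*(1 + 2²)) = -1517*4*(1 + 4)/66 = -1517*4*5/66 = -1517/132*40 = -15170/33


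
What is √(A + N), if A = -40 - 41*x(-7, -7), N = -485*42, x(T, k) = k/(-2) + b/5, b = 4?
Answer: I*√2058630/10 ≈ 143.48*I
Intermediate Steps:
x(T, k) = ⅘ - k/2 (x(T, k) = k/(-2) + 4/5 = k*(-½) + 4*(⅕) = -k/2 + ⅘ = ⅘ - k/2)
N = -20370
A = -2163/10 (A = -40 - 41*(⅘ - ½*(-7)) = -40 - 41*(⅘ + 7/2) = -40 - 41*43/10 = -40 - 1763/10 = -2163/10 ≈ -216.30)
√(A + N) = √(-2163/10 - 20370) = √(-205863/10) = I*√2058630/10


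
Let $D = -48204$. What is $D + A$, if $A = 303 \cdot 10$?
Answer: $-45174$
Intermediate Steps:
$A = 3030$
$D + A = -48204 + 3030 = -45174$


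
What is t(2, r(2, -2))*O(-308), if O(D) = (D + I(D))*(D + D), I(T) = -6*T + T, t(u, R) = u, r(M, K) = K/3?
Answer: -1517824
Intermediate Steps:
r(M, K) = K/3 (r(M, K) = K*(⅓) = K/3)
I(T) = -5*T
O(D) = -8*D² (O(D) = (D - 5*D)*(D + D) = (-4*D)*(2*D) = -8*D²)
t(2, r(2, -2))*O(-308) = 2*(-8*(-308)²) = 2*(-8*94864) = 2*(-758912) = -1517824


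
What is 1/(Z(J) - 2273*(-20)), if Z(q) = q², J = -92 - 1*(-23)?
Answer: 1/50221 ≈ 1.9912e-5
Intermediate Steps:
J = -69 (J = -92 + 23 = -69)
1/(Z(J) - 2273*(-20)) = 1/((-69)² - 2273*(-20)) = 1/(4761 + 45460) = 1/50221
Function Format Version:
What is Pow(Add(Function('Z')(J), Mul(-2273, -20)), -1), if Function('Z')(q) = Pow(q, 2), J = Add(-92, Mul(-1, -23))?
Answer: Rational(1, 50221) ≈ 1.9912e-5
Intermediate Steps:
J = -69 (J = Add(-92, 23) = -69)
Pow(Add(Function('Z')(J), Mul(-2273, -20)), -1) = Pow(Add(Pow(-69, 2), Mul(-2273, -20)), -1) = Pow(Add(4761, 45460), -1) = Pow(50221, -1) = Rational(1, 50221)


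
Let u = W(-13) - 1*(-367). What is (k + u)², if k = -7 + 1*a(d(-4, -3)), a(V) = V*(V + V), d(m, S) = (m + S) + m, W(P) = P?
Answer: 346921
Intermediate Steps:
d(m, S) = S + 2*m (d(m, S) = (S + m) + m = S + 2*m)
a(V) = 2*V² (a(V) = V*(2*V) = 2*V²)
u = 354 (u = -13 - 1*(-367) = -13 + 367 = 354)
k = 235 (k = -7 + 1*(2*(-3 + 2*(-4))²) = -7 + 1*(2*(-3 - 8)²) = -7 + 1*(2*(-11)²) = -7 + 1*(2*121) = -7 + 1*242 = -7 + 242 = 235)
(k + u)² = (235 + 354)² = 589² = 346921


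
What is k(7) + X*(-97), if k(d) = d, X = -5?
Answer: 492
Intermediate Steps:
k(7) + X*(-97) = 7 - 5*(-97) = 7 + 485 = 492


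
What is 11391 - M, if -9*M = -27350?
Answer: 75169/9 ≈ 8352.1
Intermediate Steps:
M = 27350/9 (M = -⅑*(-27350) = 27350/9 ≈ 3038.9)
11391 - M = 11391 - 1*27350/9 = 11391 - 27350/9 = 75169/9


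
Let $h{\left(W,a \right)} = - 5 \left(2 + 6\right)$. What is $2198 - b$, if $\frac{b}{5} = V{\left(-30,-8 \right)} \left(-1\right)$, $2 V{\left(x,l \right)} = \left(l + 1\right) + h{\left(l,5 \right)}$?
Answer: $\frac{4161}{2} \approx 2080.5$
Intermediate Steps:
$h{\left(W,a \right)} = -40$ ($h{\left(W,a \right)} = \left(-5\right) 8 = -40$)
$V{\left(x,l \right)} = - \frac{39}{2} + \frac{l}{2}$ ($V{\left(x,l \right)} = \frac{\left(l + 1\right) - 40}{2} = \frac{\left(1 + l\right) - 40}{2} = \frac{-39 + l}{2} = - \frac{39}{2} + \frac{l}{2}$)
$b = \frac{235}{2}$ ($b = 5 \left(- \frac{39}{2} + \frac{1}{2} \left(-8\right)\right) \left(-1\right) = 5 \left(- \frac{39}{2} - 4\right) \left(-1\right) = 5 \left(\left(- \frac{47}{2}\right) \left(-1\right)\right) = 5 \cdot \frac{47}{2} = \frac{235}{2} \approx 117.5$)
$2198 - b = 2198 - \frac{235}{2} = \frac{4161}{2}$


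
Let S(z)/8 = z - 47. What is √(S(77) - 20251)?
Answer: I*√20011 ≈ 141.46*I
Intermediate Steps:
S(z) = -376 + 8*z (S(z) = 8*(z - 47) = 8*(-47 + z) = -376 + 8*z)
√(S(77) - 20251) = √((-376 + 8*77) - 20251) = √((-376 + 616) - 20251) = √(240 - 20251) = √(-20011) = I*√20011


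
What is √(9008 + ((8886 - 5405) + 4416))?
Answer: 7*√345 ≈ 130.02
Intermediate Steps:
√(9008 + ((8886 - 5405) + 4416)) = √(9008 + (3481 + 4416)) = √(9008 + 7897) = √16905 = 7*√345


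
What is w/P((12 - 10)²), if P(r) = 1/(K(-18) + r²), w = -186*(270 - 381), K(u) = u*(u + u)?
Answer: 13708944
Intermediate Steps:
K(u) = 2*u² (K(u) = u*(2*u) = 2*u²)
w = 20646 (w = -186*(-111) = 20646)
P(r) = 1/(648 + r²) (P(r) = 1/(2*(-18)² + r²) = 1/(2*324 + r²) = 1/(648 + r²))
w/P((12 - 10)²) = 20646/(1/(648 + ((12 - 10)²)²)) = 20646/(1/(648 + (2²)²)) = 20646/(1/(648 + 4²)) = 20646/(1/(648 + 16)) = 20646/(1/664) = 20646*664 = 13708944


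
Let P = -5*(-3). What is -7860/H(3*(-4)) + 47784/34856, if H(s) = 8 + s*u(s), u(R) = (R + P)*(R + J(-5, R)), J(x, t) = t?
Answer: -7259391/949826 ≈ -7.6429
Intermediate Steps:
P = 15
u(R) = 2*R*(15 + R) (u(R) = (R + 15)*(R + R) = (15 + R)*(2*R) = 2*R*(15 + R))
H(s) = 8 + 2*s²*(15 + s) (H(s) = 8 + s*(2*s*(15 + s)) = 8 + 2*s²*(15 + s))
-7860/H(3*(-4)) + 47784/34856 = -7860/(8 + 2*(3*(-4))²*(15 + 3*(-4))) + 47784/34856 = -7860/(8 + 2*(-12)²*(15 - 12)) + 47784*(1/34856) = -7860/(8 + 2*144*3) + 5973/4357 = -7860/(8 + 864) + 5973/4357 = -7860/872 + 5973/4357 = -7860*1/872 + 5973/4357 = -1965/218 + 5973/4357 = -7259391/949826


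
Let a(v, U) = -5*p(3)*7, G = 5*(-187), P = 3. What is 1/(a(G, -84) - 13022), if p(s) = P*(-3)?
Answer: -1/12707 ≈ -7.8697e-5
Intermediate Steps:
G = -935
p(s) = -9 (p(s) = 3*(-3) = -9)
a(v, U) = 315 (a(v, U) = -5*(-9)*7 = 45*7 = 315)
1/(a(G, -84) - 13022) = 1/(315 - 13022) = 1/(-12707) = -1/12707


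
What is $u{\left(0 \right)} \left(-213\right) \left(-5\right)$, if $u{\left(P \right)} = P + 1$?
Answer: $1065$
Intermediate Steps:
$u{\left(P \right)} = 1 + P$
$u{\left(0 \right)} \left(-213\right) \left(-5\right) = \left(1 + 0\right) \left(-213\right) \left(-5\right) = 1 \left(-213\right) \left(-5\right) = \left(-213\right) \left(-5\right) = 1065$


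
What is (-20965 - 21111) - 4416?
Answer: -46492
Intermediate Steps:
(-20965 - 21111) - 4416 = -42076 - 4416 = -46492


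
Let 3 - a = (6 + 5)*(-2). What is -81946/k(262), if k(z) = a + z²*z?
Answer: -81946/17984753 ≈ -0.0045564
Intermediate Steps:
a = 25 (a = 3 - (6 + 5)*(-2) = 3 - 11*(-2) = 3 - 1*(-22) = 3 + 22 = 25)
k(z) = 25 + z³ (k(z) = 25 + z²*z = 25 + z³)
-81946/k(262) = -81946/(25 + 262³) = -81946/(25 + 17984728) = -81946/17984753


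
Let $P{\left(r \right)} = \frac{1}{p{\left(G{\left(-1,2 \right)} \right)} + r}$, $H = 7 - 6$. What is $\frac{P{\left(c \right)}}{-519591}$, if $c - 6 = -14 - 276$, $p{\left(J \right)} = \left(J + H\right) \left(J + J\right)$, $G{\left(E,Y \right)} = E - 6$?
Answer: $\frac{1}{103918200} \approx 9.623 \cdot 10^{-9}$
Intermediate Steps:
$H = 1$
$G{\left(E,Y \right)} = -6 + E$ ($G{\left(E,Y \right)} = E - 6 = -6 + E$)
$p{\left(J \right)} = 2 J \left(1 + J\right)$ ($p{\left(J \right)} = \left(J + 1\right) \left(J + J\right) = \left(1 + J\right) 2 J = 2 J \left(1 + J\right)$)
$c = -284$ ($c = 6 - 290 = -284$)
$P{\left(r \right)} = \frac{1}{84 + r}$ ($P{\left(r \right)} = \frac{1}{2 \left(-6 - 1\right) \left(1 - 7\right) + r} = \frac{1}{2 \left(-7\right) \left(1 - 7\right) + r} = \frac{1}{2 \left(-7\right) \left(-6\right) + r} = \frac{1}{84 + r}$)
$\frac{P{\left(c \right)}}{-519591} = \frac{1}{\left(84 - 284\right) \left(-519591\right)} = \frac{1}{-200} \left(- \frac{1}{519591}\right) = \left(- \frac{1}{200}\right) \left(- \frac{1}{519591}\right) = \frac{1}{103918200}$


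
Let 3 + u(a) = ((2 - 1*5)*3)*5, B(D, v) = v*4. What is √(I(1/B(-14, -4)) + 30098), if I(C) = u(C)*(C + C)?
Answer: 2*√7526 ≈ 173.51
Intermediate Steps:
B(D, v) = 4*v
u(a) = -48 (u(a) = -3 + ((2 - 1*5)*3)*5 = -3 + ((2 - 5)*3)*5 = -3 - 3*3*5 = -3 - 9*5 = -3 - 45 = -48)
I(C) = -96*C (I(C) = -48*(C + C) = -96*C)
√(I(1/B(-14, -4)) + 30098) = √(-96/(4*(-4)) + 30098) = √(-96/(-16) + 30098) = √(-96*(-1/16) + 30098) = √(6 + 30098) = √30104 = 2*√7526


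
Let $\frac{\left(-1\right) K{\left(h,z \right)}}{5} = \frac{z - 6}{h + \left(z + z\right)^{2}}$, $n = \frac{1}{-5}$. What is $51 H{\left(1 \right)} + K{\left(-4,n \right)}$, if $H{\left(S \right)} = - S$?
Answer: $- \frac{5671}{96} \approx -59.073$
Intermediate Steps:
$n = - \frac{1}{5} \approx -0.2$
$K{\left(h,z \right)} = - \frac{5 \left(-6 + z\right)}{h + 4 z^{2}}$ ($K{\left(h,z \right)} = - 5 \frac{z - 6}{h + \left(z + z\right)^{2}} = - 5 \frac{-6 + z}{h + \left(2 z\right)^{2}} = - 5 \frac{-6 + z}{h + 4 z^{2}} = - \frac{5 \left(-6 + z\right)}{h + 4 z^{2}}$)
$51 H{\left(1 \right)} + K{\left(-4,n \right)} = 51 \left(\left(-1\right) 1\right) + \frac{5 \left(6 - - \frac{1}{5}\right)}{-4 + 4 \left(- \frac{1}{5}\right)^{2}} = 51 \left(-1\right) + \frac{5 \left(6 + \frac{1}{5}\right)}{-4 + 4 \cdot \frac{1}{25}} = -51 + 5 \frac{1}{-4 + \frac{4}{25}} \cdot \frac{31}{5} = -51 + 5 \frac{1}{- \frac{96}{25}} \cdot \frac{31}{5} = -51 + 5 \left(- \frac{25}{96}\right) \frac{31}{5} = -51 - \frac{775}{96} = - \frac{5671}{96}$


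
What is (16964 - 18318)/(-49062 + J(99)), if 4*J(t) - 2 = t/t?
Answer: 5416/196245 ≈ 0.027598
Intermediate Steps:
J(t) = ¾ (J(t) = ½ + (t/t)/4 = ½ + (¼)*1 = ½ + ¼ = ¾)
(16964 - 18318)/(-49062 + J(99)) = (16964 - 18318)/(-49062 + ¾) = -1354/(-196245/4) = -1354*(-4/196245) = 5416/196245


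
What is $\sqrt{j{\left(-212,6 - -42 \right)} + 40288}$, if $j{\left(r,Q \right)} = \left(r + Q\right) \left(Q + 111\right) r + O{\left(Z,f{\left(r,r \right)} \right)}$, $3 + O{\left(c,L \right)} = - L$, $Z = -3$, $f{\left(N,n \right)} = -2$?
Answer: $3 \sqrt{618711} \approx 2359.7$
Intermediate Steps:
$O{\left(c,L \right)} = -3 - L$
$j{\left(r,Q \right)} = -1 + r \left(111 + Q\right) \left(Q + r\right)$ ($j{\left(r,Q \right)} = \left(r + Q\right) \left(Q + 111\right) r - 1 = \left(Q + r\right) \left(111 + Q\right) r + \left(-3 + 2\right) = \left(111 + Q\right) \left(Q + r\right) r - 1 = r \left(111 + Q\right) \left(Q + r\right) - 1 = -1 + r \left(111 + Q\right) \left(Q + r\right)$)
$\sqrt{j{\left(-212,6 - -42 \right)} + 40288} = \sqrt{\left(-1 + 111 \left(-212\right)^{2} + \left(6 - -42\right) \left(-212\right)^{2} - 212 \left(6 - -42\right)^{2} + 111 \left(6 - -42\right) \left(-212\right)\right) + 40288} = \sqrt{\left(-1 + 111 \cdot 44944 + \left(6 + 42\right) 44944 - 212 \left(6 + 42\right)^{2} + 111 \left(6 + 42\right) \left(-212\right)\right) + 40288} = \sqrt{\left(-1 + 4988784 + 48 \cdot 44944 - 212 \cdot 48^{2} + 111 \cdot 48 \left(-212\right)\right) + 40288} = \sqrt{\left(-1 + 4988784 + 2157312 - 488448 - 1129536\right) + 40288} = \sqrt{5528111 + 40288} = \sqrt{5568399} = 3 \sqrt{618711}$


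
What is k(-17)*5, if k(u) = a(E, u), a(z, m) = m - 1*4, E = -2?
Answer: -105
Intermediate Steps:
a(z, m) = -4 + m (a(z, m) = m - 4 = -4 + m)
k(u) = -4 + u
k(-17)*5 = (-4 - 17)*5 = -21*5 = -105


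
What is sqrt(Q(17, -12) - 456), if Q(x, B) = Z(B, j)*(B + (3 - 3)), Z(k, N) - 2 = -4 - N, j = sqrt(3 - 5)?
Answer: 2*sqrt(-108 + 3*I*sqrt(2)) ≈ 0.40817 + 20.789*I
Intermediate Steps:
j = I*sqrt(2) (j = sqrt(-2) = I*sqrt(2) ≈ 1.4142*I)
Z(k, N) = -2 - N (Z(k, N) = 2 + (-4 - N) = -2 - N)
Q(x, B) = B*(-2 - I*sqrt(2)) (Q(x, B) = (-2 - I*sqrt(2))*(B + (3 - 3)) = (-2 - I*sqrt(2))*(B + 0) = (-2 - I*sqrt(2))*B = B*(-2 - I*sqrt(2)))
sqrt(Q(17, -12) - 456) = sqrt(-1*(-12)*(2 + I*sqrt(2)) - 456) = sqrt((24 + 12*I*sqrt(2)) - 456) = sqrt(-432 + 12*I*sqrt(2))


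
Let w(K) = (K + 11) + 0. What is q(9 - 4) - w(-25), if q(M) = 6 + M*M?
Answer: 45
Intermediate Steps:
q(M) = 6 + M**2
w(K) = 11 + K (w(K) = (11 + K) + 0 = 11 + K)
q(9 - 4) - w(-25) = (6 + (9 - 4)**2) - (11 - 25) = (6 + 5**2) - 1*(-14) = (6 + 25) + 14 = 31 + 14 = 45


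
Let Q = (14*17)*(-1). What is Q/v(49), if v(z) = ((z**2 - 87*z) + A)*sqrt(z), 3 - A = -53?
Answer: 17/903 ≈ 0.018826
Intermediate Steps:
A = 56 (A = 3 - 1*(-53) = 3 + 53 = 56)
Q = -238 (Q = 238*(-1) = -238)
v(z) = sqrt(z)*(56 + z**2 - 87*z) (v(z) = ((z**2 - 87*z) + 56)*sqrt(z) = (56 + z**2 - 87*z)*sqrt(z) = sqrt(z)*(56 + z**2 - 87*z))
Q/v(49) = -238*1/(7*(56 + 49**2 - 87*49)) = -238*1/(7*(56 + 2401 - 4263)) = -238/(7*(-1806)) = -238/(-12642) = -238*(-1/12642) = 17/903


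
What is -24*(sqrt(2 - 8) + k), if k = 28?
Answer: -672 - 24*I*sqrt(6) ≈ -672.0 - 58.788*I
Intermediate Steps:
-24*(sqrt(2 - 8) + k) = -24*(sqrt(2 - 8) + 28) = -24*(sqrt(-6) + 28) = -24*(I*sqrt(6) + 28) = -24*(28 + I*sqrt(6)) = -672 - 24*I*sqrt(6)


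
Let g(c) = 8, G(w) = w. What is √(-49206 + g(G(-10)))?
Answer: I*√49198 ≈ 221.81*I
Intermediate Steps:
√(-49206 + g(G(-10))) = √(-49206 + 8) = √(-49198) = I*√49198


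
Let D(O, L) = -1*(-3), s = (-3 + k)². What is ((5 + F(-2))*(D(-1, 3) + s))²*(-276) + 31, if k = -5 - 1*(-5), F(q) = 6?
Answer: -4808993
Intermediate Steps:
k = 0 (k = -5 + 5 = 0)
s = 9 (s = (-3 + 0)² = (-3)² = 9)
D(O, L) = 3
((5 + F(-2))*(D(-1, 3) + s))²*(-276) + 31 = ((5 + 6)*(3 + 9))²*(-276) + 31 = (11*12)²*(-276) + 31 = 132²*(-276) + 31 = 17424*(-276) + 31 = -4809024 + 31 = -4808993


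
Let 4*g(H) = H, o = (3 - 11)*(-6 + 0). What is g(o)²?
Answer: 144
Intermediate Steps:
o = 48 (o = -8*(-6) = 48)
g(H) = H/4
g(o)² = ((¼)*48)² = 12² = 144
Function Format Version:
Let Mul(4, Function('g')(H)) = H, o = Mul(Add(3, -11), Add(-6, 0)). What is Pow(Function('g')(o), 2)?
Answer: 144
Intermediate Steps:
o = 48 (o = Mul(-8, -6) = 48)
Function('g')(H) = Mul(Rational(1, 4), H)
Pow(Function('g')(o), 2) = Pow(Mul(Rational(1, 4), 48), 2) = Pow(12, 2) = 144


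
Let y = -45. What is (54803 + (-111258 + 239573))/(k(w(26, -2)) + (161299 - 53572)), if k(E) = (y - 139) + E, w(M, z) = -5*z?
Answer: 183118/107553 ≈ 1.7026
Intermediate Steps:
k(E) = -184 + E (k(E) = (-45 - 139) + E = -184 + E)
(54803 + (-111258 + 239573))/(k(w(26, -2)) + (161299 - 53572)) = (54803 + (-111258 + 239573))/((-184 - 5*(-2)) + (161299 - 53572)) = (54803 + 128315)/((-184 + 10) + 107727) = 183118/(-174 + 107727) = 183118/107553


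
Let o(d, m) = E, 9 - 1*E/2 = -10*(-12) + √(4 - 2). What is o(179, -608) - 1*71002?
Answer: -71224 - 2*√2 ≈ -71227.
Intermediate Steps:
E = -222 - 2*√2 (E = 18 - 2*(-10*(-12) + √(4 - 2)) = 18 - 2*(120 + √2) = 18 + (-240 - 2*√2) = -222 - 2*√2 ≈ -224.83)
o(d, m) = -222 - 2*√2
o(179, -608) - 1*71002 = (-222 - 2*√2) - 1*71002 = (-222 - 2*√2) - 71002 = -71224 - 2*√2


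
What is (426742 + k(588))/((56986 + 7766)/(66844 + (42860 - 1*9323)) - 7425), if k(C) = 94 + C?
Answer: -42905248544/745264173 ≈ -57.570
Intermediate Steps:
(426742 + k(588))/((56986 + 7766)/(66844 + (42860 - 1*9323)) - 7425) = (426742 + (94 + 588))/((56986 + 7766)/(66844 + (42860 - 1*9323)) - 7425) = (426742 + 682)/(64752/(66844 + (42860 - 9323)) - 7425) = 427424/(64752/(66844 + 33537) - 7425) = 427424/(64752/100381 - 7425) = 427424/(-745264173/100381) = 427424*(-100381/745264173) = -42905248544/745264173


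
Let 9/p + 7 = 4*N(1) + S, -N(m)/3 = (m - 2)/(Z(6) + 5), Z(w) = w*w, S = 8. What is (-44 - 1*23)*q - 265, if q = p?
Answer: -38768/53 ≈ -731.47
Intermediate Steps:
Z(w) = w²
N(m) = 6/41 - 3*m/41 (N(m) = -3*(m - 2)/(6² + 5) = -3*(-2 + m)/(36 + 5) = -3*(-2 + m)/41 = -3*(-2/41 + m/41) = 6/41 - 3*m/41)
p = 369/53 (p = 9/(-7 + (4*(6/41 - 3/41*1) + 8)) = 9/(-7 + (4*(6/41 - 3/41) + 8)) = 9/(-7 + (4*(3/41) + 8)) = 9/(-7 + (12/41 + 8)) = 9/(-7 + 340/41) = 9/(53/41) = 9*(41/53) = 369/53 ≈ 6.9623)
q = 369/53 ≈ 6.9623
(-44 - 1*23)*q - 265 = (-44 - 1*23)*(369/53) - 265 = (-44 - 23)*(369/53) - 265 = -67*369/53 - 265 = -24723/53 - 265 = -38768/53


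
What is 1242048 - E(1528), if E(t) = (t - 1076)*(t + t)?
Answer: -139264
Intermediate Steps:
E(t) = 2*t*(-1076 + t) (E(t) = (-1076 + t)*(2*t) = 2*t*(-1076 + t))
1242048 - E(1528) = 1242048 - 2*1528*(-1076 + 1528) = 1242048 - 2*1528*452 = 1242048 - 1*1381312 = 1242048 - 1381312 = -139264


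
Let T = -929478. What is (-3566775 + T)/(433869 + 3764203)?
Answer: -4496253/4198072 ≈ -1.0710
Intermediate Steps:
(-3566775 + T)/(433869 + 3764203) = (-3566775 - 929478)/(433869 + 3764203) = -4496253/4198072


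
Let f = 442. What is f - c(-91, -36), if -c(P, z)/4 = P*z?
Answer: 13546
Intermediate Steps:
c(P, z) = -4*P*z
f - c(-91, -36) = 442 - (-4)*(-91)*(-36) = 442 - 1*(-13104) = 442 + 13104 = 13546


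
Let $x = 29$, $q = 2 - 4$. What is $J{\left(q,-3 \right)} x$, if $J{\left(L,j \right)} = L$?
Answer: $-58$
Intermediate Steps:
$q = -2$
$J{\left(q,-3 \right)} x = \left(-2\right) 29 = -58$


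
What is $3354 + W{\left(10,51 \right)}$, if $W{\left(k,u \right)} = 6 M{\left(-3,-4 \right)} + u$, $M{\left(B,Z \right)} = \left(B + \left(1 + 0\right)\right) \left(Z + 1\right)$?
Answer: $3441$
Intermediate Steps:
$M{\left(B,Z \right)} = \left(1 + B\right) \left(1 + Z\right)$ ($M{\left(B,Z \right)} = \left(B + 1\right) \left(1 + Z\right) = \left(1 + B\right) \left(1 + Z\right)$)
$W{\left(k,u \right)} = 36 + u$ ($W{\left(k,u \right)} = 6 \left(1 - 3 - 4 - -12\right) + u = 6 \left(1 - 3 - 4 + 12\right) + u = 6 \cdot 6 + u = 36 + u$)
$3354 + W{\left(10,51 \right)} = 3354 + \left(36 + 51\right) = 3354 + 87 = 3441$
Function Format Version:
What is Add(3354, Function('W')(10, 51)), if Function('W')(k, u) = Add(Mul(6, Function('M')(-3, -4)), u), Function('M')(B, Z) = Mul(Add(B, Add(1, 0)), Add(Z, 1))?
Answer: 3441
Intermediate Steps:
Function('M')(B, Z) = Mul(Add(1, B), Add(1, Z)) (Function('M')(B, Z) = Mul(Add(B, 1), Add(1, Z)) = Mul(Add(1, B), Add(1, Z)))
Function('W')(k, u) = Add(36, u) (Function('W')(k, u) = Add(Mul(6, Add(1, -3, -4, Mul(-3, -4))), u) = Add(Mul(6, Add(1, -3, -4, 12)), u) = Add(Mul(6, 6), u) = Add(36, u))
Add(3354, Function('W')(10, 51)) = Add(3354, Add(36, 51)) = Add(3354, 87) = 3441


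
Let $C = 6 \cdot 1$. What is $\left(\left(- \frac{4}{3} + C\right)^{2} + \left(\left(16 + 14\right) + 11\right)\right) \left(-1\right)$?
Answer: $- \frac{565}{9} \approx -62.778$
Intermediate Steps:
$C = 6$
$\left(\left(- \frac{4}{3} + C\right)^{2} + \left(\left(16 + 14\right) + 11\right)\right) \left(-1\right) = \left(\left(- \frac{4}{3} + 6\right)^{2} + \left(\left(16 + 14\right) + 11\right)\right) \left(-1\right) = \left(\left(\left(-4\right) \frac{1}{3} + 6\right)^{2} + \left(30 + 11\right)\right) \left(-1\right) = \left(\left(- \frac{4}{3} + 6\right)^{2} + 41\right) \left(-1\right) = \left(\left(\frac{14}{3}\right)^{2} + 41\right) \left(-1\right) = \left(\frac{196}{9} + 41\right) \left(-1\right) = \frac{565}{9} \left(-1\right) = - \frac{565}{9}$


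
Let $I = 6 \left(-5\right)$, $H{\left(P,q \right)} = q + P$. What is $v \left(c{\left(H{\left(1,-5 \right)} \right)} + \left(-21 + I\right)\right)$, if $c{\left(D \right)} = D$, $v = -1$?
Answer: $55$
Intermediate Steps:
$H{\left(P,q \right)} = P + q$
$I = -30$
$v \left(c{\left(H{\left(1,-5 \right)} \right)} + \left(-21 + I\right)\right) = - (\left(1 - 5\right) - 51) = - (-4 - 51) = \left(-1\right) \left(-55\right) = 55$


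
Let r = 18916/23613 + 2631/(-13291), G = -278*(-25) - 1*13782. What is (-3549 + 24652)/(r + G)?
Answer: -6622973602449/2143968209903 ≈ -3.0891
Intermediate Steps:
G = -6832 (G = 6950 - 13782 = -6832)
r = 189286753/313840383 (r = 18916*(1/23613) + 2631*(-1/13291) = 18916/23613 - 2631/13291 = 189286753/313840383 ≈ 0.60313)
(-3549 + 24652)/(r + G) = (-3549 + 24652)/(189286753/313840383 - 6832) = 21103/(-2143968209903/313840383) = 21103*(-313840383/2143968209903) = -6622973602449/2143968209903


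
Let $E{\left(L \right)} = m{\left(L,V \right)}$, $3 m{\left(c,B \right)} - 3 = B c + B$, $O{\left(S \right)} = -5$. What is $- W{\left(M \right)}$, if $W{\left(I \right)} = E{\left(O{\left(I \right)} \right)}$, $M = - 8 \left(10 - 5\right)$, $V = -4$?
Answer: $- \frac{19}{3} \approx -6.3333$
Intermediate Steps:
$m{\left(c,B \right)} = 1 + \frac{B}{3} + \frac{B c}{3}$ ($m{\left(c,B \right)} = 1 + \frac{B c + B}{3} = 1 + \frac{B + B c}{3} = 1 + \left(\frac{B}{3} + \frac{B c}{3}\right) = 1 + \frac{B}{3} + \frac{B c}{3}$)
$E{\left(L \right)} = - \frac{1}{3} - \frac{4 L}{3}$ ($E{\left(L \right)} = 1 + \frac{1}{3} \left(-4\right) + \frac{1}{3} \left(-4\right) L = 1 - \frac{4}{3} - \frac{4 L}{3} = - \frac{1}{3} - \frac{4 L}{3}$)
$M = -40$ ($M = \left(-8\right) 5 = -40$)
$W{\left(I \right)} = \frac{19}{3}$ ($W{\left(I \right)} = - \frac{1}{3} - - \frac{20}{3} = - \frac{1}{3} + \frac{20}{3} = \frac{19}{3}$)
$- W{\left(M \right)} = \left(-1\right) \frac{19}{3} = - \frac{19}{3}$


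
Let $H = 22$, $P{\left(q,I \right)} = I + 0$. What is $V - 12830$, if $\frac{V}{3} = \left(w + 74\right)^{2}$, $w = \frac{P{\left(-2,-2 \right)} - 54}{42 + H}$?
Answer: $\frac{205555}{64} \approx 3211.8$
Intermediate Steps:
$P{\left(q,I \right)} = I$
$w = - \frac{7}{8}$ ($w = \frac{-2 - 54}{42 + 22} = - \frac{56}{64} = \left(-56\right) \frac{1}{64} = - \frac{7}{8} \approx -0.875$)
$V = \frac{1026675}{64}$ ($V = 3 \left(- \frac{7}{8} + 74\right)^{2} = 3 \left(\frac{585}{8}\right)^{2} = 3 \cdot \frac{342225}{64} = \frac{1026675}{64} \approx 16042.0$)
$V - 12830 = \frac{1026675}{64} - 12830 = \frac{205555}{64}$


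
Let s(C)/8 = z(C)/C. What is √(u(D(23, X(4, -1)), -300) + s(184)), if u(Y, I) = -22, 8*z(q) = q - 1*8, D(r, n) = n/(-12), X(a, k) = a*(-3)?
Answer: 22*I*√23/23 ≈ 4.5873*I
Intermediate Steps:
X(a, k) = -3*a
D(r, n) = -n/12 (D(r, n) = n*(-1/12) = -n/12)
z(q) = -1 + q/8 (z(q) = (q - 1*8)/8 = (q - 8)/8 = (-8 + q)/8 = -1 + q/8)
s(C) = 8*(-1 + C/8)/C (s(C) = 8*((-1 + C/8)/C) = 8*(-1 + C/8)/C)
√(u(D(23, X(4, -1)), -300) + s(184)) = √(-22 + (-8 + 184)/184) = √(-22 + (1/184)*176) = √(-22 + 22/23) = √(-484/23) = 22*I*√23/23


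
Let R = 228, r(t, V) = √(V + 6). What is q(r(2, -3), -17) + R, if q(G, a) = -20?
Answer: 208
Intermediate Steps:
r(t, V) = √(6 + V)
q(r(2, -3), -17) + R = -20 + 228 = 208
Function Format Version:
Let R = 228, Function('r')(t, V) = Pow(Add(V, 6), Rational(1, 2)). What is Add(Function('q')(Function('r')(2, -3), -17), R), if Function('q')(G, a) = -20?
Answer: 208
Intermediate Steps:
Function('r')(t, V) = Pow(Add(6, V), Rational(1, 2))
Add(Function('q')(Function('r')(2, -3), -17), R) = Add(-20, 228) = 208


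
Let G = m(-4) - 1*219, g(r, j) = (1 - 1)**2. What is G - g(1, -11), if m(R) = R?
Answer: -223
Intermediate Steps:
g(r, j) = 0 (g(r, j) = 0**2 = 0)
G = -223 (G = -4 - 1*219 = -4 - 219 = -223)
G - g(1, -11) = -223 - 1*0 = -223 + 0 = -223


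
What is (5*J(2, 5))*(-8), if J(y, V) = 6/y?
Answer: -120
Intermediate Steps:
(5*J(2, 5))*(-8) = (5*(6/2))*(-8) = (5*(6*(½)))*(-8) = (5*3)*(-8) = 15*(-8) = -120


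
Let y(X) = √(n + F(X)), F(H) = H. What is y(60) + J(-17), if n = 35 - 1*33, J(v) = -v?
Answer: 17 + √62 ≈ 24.874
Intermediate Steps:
n = 2 (n = 35 - 33 = 2)
y(X) = √(2 + X)
y(60) + J(-17) = √(2 + 60) - 1*(-17) = √62 + 17 = 17 + √62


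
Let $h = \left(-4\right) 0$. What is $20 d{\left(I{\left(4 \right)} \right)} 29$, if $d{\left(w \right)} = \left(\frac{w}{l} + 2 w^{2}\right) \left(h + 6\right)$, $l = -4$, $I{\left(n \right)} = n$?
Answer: $107880$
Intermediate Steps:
$h = 0$
$d{\left(w \right)} = 12 w^{2} - \frac{3 w}{2}$ ($d{\left(w \right)} = \left(\frac{w}{-4} + 2 w^{2}\right) \left(0 + 6\right) = \left(w \left(- \frac{1}{4}\right) + 2 w^{2}\right) 6 = \left(- \frac{w}{4} + 2 w^{2}\right) 6 = \left(2 w^{2} - \frac{w}{4}\right) 6 = 12 w^{2} - \frac{3 w}{2}$)
$20 d{\left(I{\left(4 \right)} \right)} 29 = 20 \cdot \frac{3}{2} \cdot 4 \left(-1 + 8 \cdot 4\right) 29 = 20 \cdot \frac{3}{2} \cdot 4 \left(-1 + 32\right) 29 = 20 \cdot \frac{3}{2} \cdot 4 \cdot 31 \cdot 29 = 20 \cdot 186 \cdot 29 = 3720 \cdot 29 = 107880$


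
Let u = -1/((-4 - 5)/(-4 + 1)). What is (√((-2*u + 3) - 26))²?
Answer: -67/3 ≈ -22.333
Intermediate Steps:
u = -⅓ (u = -1/((-9/(-3))) = -1/((-9*(-⅓))) = -1/3 = -1*⅓ = -⅓ ≈ -0.33333)
(√((-2*u + 3) - 26))² = (√((-2*(-⅓) + 3) - 26))² = (√((⅔ + 3) - 26))² = (√(11/3 - 26))² = (√(-67/3))² = (I*√201/3)² = -67/3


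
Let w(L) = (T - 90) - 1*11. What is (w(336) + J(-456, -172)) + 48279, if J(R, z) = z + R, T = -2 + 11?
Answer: 47559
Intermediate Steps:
T = 9
J(R, z) = R + z
w(L) = -92 (w(L) = (9 - 90) - 1*11 = -81 - 11 = -92)
(w(336) + J(-456, -172)) + 48279 = (-92 + (-456 - 172)) + 48279 = (-92 - 628) + 48279 = -720 + 48279 = 47559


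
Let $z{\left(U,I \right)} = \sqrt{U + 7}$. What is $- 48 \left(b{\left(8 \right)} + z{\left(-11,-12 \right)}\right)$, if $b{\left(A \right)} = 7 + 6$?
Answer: $-624 - 96 i \approx -624.0 - 96.0 i$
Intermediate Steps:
$b{\left(A \right)} = 13$
$z{\left(U,I \right)} = \sqrt{7 + U}$
$- 48 \left(b{\left(8 \right)} + z{\left(-11,-12 \right)}\right) = - 48 \left(13 + \sqrt{7 - 11}\right) = - 48 \left(13 + \sqrt{-4}\right) = - 48 \left(13 + 2 i\right) = -624 - 96 i$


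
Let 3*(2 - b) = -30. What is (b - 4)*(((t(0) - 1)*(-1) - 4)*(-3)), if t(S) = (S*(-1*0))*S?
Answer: 72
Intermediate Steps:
t(S) = 0 (t(S) = (S*0)*S = 0*S = 0)
b = 12 (b = 2 - 1/3*(-30) = 2 + 10 = 12)
(b - 4)*(((t(0) - 1)*(-1) - 4)*(-3)) = (12 - 4)*(((0 - 1)*(-1) - 4)*(-3)) = 8*((-1*(-1) - 4)*(-3)) = 8*((1 - 4)*(-3)) = 8*(-3*(-3)) = 8*9 = 72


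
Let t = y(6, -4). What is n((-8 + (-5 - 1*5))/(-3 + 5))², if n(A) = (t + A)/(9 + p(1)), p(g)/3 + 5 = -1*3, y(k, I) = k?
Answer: 1/25 ≈ 0.040000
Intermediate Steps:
p(g) = -24 (p(g) = -15 + 3*(-1*3) = -15 + 3*(-3) = -15 - 9 = -24)
t = 6
n(A) = -⅖ - A/15 (n(A) = (6 + A)/(9 - 24) = (6 + A)/(-15) = (6 + A)*(-1/15) = -⅖ - A/15)
n((-8 + (-5 - 1*5))/(-3 + 5))² = (-⅖ - (-8 + (-5 - 1*5))/(15*(-3 + 5)))² = (-⅖ - (-8 + (-5 - 5))/(15*2))² = (-⅖ - (-8 - 10)/(15*2))² = (-⅖ - (-6)/(5*2))² = (-⅖ - 1/15*(-9))² = (-⅖ + ⅗)² = (⅕)² = 1/25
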